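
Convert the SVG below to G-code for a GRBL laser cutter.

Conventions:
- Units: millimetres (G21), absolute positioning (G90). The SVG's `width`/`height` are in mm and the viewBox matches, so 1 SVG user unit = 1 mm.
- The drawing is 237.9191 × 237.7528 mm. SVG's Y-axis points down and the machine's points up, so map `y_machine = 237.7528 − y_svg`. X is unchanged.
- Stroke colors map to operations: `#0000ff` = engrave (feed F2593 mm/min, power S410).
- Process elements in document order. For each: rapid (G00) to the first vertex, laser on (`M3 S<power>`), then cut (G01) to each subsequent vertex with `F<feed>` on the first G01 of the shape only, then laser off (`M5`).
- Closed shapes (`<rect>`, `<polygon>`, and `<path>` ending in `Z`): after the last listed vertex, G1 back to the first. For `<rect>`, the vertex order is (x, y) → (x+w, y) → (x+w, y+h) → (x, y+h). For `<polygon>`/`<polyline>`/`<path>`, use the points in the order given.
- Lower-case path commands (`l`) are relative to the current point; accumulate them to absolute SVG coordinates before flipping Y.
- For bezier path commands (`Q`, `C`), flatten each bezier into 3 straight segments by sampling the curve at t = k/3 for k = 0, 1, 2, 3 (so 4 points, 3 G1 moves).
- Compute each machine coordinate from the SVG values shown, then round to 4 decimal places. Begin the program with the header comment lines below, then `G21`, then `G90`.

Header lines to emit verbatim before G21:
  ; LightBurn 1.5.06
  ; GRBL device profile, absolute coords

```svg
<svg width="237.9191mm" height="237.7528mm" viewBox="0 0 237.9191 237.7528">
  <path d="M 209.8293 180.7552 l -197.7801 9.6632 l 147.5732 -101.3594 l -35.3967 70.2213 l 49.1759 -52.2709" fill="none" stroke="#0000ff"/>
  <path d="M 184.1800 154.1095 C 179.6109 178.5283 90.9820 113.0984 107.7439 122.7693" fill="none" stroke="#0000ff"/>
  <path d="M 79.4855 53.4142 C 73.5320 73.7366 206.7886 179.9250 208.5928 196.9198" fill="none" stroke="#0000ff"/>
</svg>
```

; LightBurn 1.5.06
; GRBL device profile, absolute coords
G21
G90
G00 X209.8293 Y56.9976
M3 S410
G01 X12.0492 Y47.3344 F2593
G01 X159.6224 Y148.6938
G01 X124.2257 Y78.4725
G01 X173.4016 Y130.7434
M5
G00 X184.1800 Y83.6433
M3 S410
G01 X158.6077 Y83.0648 F2593
G01 X119.0956 Y105.7300
G01 X107.7439 Y114.9835
M5
G00 X79.4855 Y184.3386
M3 S410
G01 X109.9108 Y141.8779 F2593
G01 X172.9957 Y81.0753
G01 X208.5928 Y40.8330
M5

Since the viewBox matches the mm dimensions, user units are millimetres directly. The only transform is the Y-flip y_m = 237.7528 − y_svg.

Shape 1 is a open polyline drawn with `<path>`. Its stroke #0000ff means engrave at S410, F2593. After flipping Y the toolpath is (209.8293,56.9976) → (12.0492,47.3344) → (159.6224,148.6938) → (124.2257,78.4725) → (173.4016,130.7434).

Shape 2 is a cubic bezier drawn with `<path>`. Its stroke #0000ff means engrave at S410, F2593. After flipping Y the toolpath is (184.1800,83.6433) → (158.6077,83.0648) → (119.0956,105.7300) → (107.7439,114.9835).

Shape 3 is a cubic bezier drawn with `<path>`. Its stroke #0000ff means engrave at S410, F2593. After flipping Y the toolpath is (79.4855,184.3386) → (109.9108,141.8779) → (172.9957,81.0753) → (208.5928,40.8330).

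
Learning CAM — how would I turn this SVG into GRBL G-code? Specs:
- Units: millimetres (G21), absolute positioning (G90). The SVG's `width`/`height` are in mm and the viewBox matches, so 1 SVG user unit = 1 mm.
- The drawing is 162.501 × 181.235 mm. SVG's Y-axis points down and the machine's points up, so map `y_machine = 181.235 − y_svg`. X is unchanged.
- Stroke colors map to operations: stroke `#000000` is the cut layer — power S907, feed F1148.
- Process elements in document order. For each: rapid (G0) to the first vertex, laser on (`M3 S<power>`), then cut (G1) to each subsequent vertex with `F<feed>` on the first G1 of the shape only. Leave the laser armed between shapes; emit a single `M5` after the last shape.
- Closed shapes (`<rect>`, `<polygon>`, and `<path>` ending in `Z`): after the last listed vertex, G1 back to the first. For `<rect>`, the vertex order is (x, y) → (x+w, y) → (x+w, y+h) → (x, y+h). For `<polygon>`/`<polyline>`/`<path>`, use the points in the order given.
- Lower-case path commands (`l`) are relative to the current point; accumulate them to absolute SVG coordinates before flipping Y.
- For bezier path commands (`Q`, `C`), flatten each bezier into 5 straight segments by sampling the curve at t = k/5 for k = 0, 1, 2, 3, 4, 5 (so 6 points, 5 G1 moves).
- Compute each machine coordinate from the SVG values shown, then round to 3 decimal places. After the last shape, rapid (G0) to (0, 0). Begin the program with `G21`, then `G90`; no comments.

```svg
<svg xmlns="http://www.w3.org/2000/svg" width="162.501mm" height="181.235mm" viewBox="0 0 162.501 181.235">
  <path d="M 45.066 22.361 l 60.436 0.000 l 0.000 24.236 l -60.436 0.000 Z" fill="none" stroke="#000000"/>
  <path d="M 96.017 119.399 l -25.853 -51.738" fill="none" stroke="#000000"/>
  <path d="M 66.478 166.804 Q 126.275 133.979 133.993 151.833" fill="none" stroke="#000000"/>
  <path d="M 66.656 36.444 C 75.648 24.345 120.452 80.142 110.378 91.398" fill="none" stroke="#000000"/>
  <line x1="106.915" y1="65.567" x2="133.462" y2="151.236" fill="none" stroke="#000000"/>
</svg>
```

Since the viewBox matches the mm dimensions, user units are millimetres directly. The only transform is the Y-flip y_m = 181.235 − y_svg.

Shape 1 is a rectangle drawn with `<path>`. Its stroke #000000 means cut at S907, F1148. After flipping Y the toolpath is (45.066,158.874) → (105.502,158.874) → (105.502,134.638) → (45.066,134.638) → (45.066,158.874), returning to the start.

Shape 2 is a line segment drawn with `<path>`. Its stroke #000000 means cut at S907, F1148. After flipping Y the toolpath is (96.017,61.836) → (70.164,113.574).

Shape 3 is a quadratic bezier drawn with `<path>`. Its stroke #000000 means cut at S907, F1148. After flipping Y the toolpath is (66.478,14.431) → (88.314,25.534) → (105.983,32.582) → (119.486,35.577) → (128.823,34.516) → (133.993,29.402).

Shape 4 is a cubic bezier drawn with `<path>`. Its stroke #000000 means cut at S907, F1148. After flipping Y the toolpath is (66.656,144.791) → (75.623,144.802) → (88.832,133.916) → (101.930,117.528) → (110.563,101.036) → (110.378,89.837).

Shape 5 is a line segment drawn with `<line>`. Its stroke #000000 means cut at S907, F1148. After flipping Y the toolpath is (106.915,115.668) → (133.462,29.999).

G21
G90
G0 X45.066 Y158.874
M3 S907
G1 X105.502 Y158.874 F1148
G1 X105.502 Y134.638
G1 X45.066 Y134.638
G1 X45.066 Y158.874
G0 X96.017 Y61.836
M3 S907
G1 X70.164 Y113.574 F1148
G0 X66.478 Y14.431
M3 S907
G1 X88.314 Y25.534 F1148
G1 X105.983 Y32.582
G1 X119.486 Y35.577
G1 X128.823 Y34.516
G1 X133.993 Y29.402
G0 X66.656 Y144.791
M3 S907
G1 X75.623 Y144.802 F1148
G1 X88.832 Y133.916
G1 X101.930 Y117.528
G1 X110.563 Y101.036
G1 X110.378 Y89.837
G0 X106.915 Y115.668
M3 S907
G1 X133.462 Y29.999 F1148
M5
G0 X0.000 Y0.000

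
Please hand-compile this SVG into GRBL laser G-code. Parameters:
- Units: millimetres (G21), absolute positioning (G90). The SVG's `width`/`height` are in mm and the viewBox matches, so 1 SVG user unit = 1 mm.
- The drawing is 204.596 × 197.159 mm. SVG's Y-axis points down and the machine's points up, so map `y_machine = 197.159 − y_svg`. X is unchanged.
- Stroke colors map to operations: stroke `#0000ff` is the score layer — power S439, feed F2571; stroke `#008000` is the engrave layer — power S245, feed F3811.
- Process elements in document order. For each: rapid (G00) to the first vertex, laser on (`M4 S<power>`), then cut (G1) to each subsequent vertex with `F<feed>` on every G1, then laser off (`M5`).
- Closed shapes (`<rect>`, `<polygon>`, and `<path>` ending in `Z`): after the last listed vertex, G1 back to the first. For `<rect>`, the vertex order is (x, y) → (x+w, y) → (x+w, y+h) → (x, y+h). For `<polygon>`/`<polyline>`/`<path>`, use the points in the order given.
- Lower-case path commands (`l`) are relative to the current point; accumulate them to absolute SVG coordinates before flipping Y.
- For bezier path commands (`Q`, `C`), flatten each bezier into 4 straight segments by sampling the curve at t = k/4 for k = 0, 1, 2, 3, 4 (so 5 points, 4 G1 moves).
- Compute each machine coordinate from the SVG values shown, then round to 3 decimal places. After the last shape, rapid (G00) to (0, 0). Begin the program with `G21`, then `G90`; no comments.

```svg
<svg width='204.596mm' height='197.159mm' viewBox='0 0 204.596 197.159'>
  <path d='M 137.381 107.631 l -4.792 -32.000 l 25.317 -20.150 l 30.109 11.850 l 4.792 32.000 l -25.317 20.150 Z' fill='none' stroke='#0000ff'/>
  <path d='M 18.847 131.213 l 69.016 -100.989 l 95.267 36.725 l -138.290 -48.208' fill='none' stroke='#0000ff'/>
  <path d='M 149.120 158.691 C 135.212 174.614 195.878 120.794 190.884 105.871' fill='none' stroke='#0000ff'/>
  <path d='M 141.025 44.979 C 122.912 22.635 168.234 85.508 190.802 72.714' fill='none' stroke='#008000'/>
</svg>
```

G21
G90
G00 X137.381 Y89.528
M4 S439
G1 X132.589 Y121.528 F2571
G1 X157.906 Y141.678 F2571
G1 X188.015 Y129.828 F2571
G1 X192.807 Y97.828 F2571
G1 X167.490 Y77.678 F2571
G1 X137.381 Y89.528 F2571
M5
G00 X18.847 Y65.946
M4 S439
G1 X87.863 Y166.935 F2571
G1 X183.130 Y130.210 F2571
G1 X44.840 Y178.418 F2571
M5
G00 X149.120 Y38.468
M4 S439
G1 X150.480 Y37.905 F2571
G1 X166.659 Y53.311 F2571
G1 X184.509 Y74.500 F2571
G1 X190.884 Y91.288 F2571
M5
G00 X141.025 Y152.180
M4 S245
G1 X137.988 Y155.474 F3811
G1 X150.658 Y141.894 F3811
G1 X170.956 Y126.523 F3811
G1 X190.802 Y124.445 F3811
M5
G00 X0.000 Y0.000

viewBox `0 0 204.596 197.159` with mm width/height → 1 unit = 1 mm. Flip: y_m = 197.159 − y_svg.

**Shape 1** — `<path>` regular polygon, stroke `#0000ff` → score (S439, F2571). Machine vertices: (137.381,89.528) → (132.589,121.528) → (157.906,141.678) → (188.015,129.828) → (192.807,97.828) → (167.490,77.678) → (137.381,89.528). Closed: final G1 returns to the first vertex.

**Shape 2** — `<path>` open polyline, stroke `#0000ff` → score (S439, F2571). Machine vertices: (18.847,65.946) → (87.863,166.935) → (183.130,130.210) → (44.840,178.418). Open path.

**Shape 3** — `<path>` cubic bezier, stroke `#0000ff` → score (S439, F2571). Control points (SVG): P0=(149.120,158.691), P1=(135.212,174.614), P2=(195.878,120.794), P3=(190.884,105.871); sampled at t=k/4. Machine vertices: (149.120,38.468) → (150.480,37.905) → (166.659,53.311) → (184.509,74.500) → (190.884,91.288). Open path.

**Shape 4** — `<path>` cubic bezier, stroke `#008000` → engrave (S245, F3811). Control points (SVG): P0=(141.025,44.979), P1=(122.912,22.635), P2=(168.234,85.508), P3=(190.802,72.714); sampled at t=k/4. Machine vertices: (141.025,152.180) → (137.988,155.474) → (150.658,141.894) → (170.956,126.523) → (190.802,124.445). Open path.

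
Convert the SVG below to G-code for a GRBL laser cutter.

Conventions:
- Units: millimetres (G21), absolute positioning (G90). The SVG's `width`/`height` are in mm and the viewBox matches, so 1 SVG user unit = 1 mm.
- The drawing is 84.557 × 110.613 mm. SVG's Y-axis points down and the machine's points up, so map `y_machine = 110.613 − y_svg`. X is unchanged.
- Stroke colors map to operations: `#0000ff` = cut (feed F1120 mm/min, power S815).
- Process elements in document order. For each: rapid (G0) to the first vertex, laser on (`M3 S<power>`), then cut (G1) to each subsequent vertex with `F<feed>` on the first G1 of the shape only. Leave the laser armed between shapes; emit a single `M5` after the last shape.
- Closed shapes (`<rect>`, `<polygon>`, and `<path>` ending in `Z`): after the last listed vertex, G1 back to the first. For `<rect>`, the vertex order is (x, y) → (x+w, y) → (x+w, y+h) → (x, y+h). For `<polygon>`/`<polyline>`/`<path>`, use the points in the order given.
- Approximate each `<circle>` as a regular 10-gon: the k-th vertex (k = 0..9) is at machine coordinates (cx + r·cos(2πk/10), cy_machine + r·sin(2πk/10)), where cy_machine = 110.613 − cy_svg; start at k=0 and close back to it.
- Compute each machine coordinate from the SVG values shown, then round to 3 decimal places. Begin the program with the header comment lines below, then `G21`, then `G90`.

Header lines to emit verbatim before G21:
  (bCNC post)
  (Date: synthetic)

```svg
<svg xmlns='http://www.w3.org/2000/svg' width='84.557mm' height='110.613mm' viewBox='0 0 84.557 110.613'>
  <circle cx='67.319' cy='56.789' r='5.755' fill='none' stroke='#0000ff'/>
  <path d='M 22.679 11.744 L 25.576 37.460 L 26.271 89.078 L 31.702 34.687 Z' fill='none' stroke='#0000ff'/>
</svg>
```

Since the viewBox matches the mm dimensions, user units are millimetres directly. The only transform is the Y-flip y_m = 110.613 − y_svg.

Shape 1 is a circle drawn with `<circle>`. Its stroke #0000ff means cut at S815, F1120. After flipping Y the toolpath is (73.074,53.824) → (71.975,57.207) → (69.097,59.297) → (65.541,59.297) → (62.663,57.207) → (61.564,53.824) → (62.663,50.441) → (65.541,48.351) → (69.097,48.351) → (71.975,50.441) → (73.074,53.824), returning to the start.

Shape 2 is a closed polygon drawn with `<path>`. Its stroke #0000ff means cut at S815, F1120. After flipping Y the toolpath is (22.679,98.869) → (25.576,73.153) → (26.271,21.535) → (31.702,75.926) → (22.679,98.869), returning to the start.

(bCNC post)
(Date: synthetic)
G21
G90
G0 X73.074 Y53.824
M3 S815
G1 X71.975 Y57.207 F1120
G1 X69.097 Y59.297
G1 X65.541 Y59.297
G1 X62.663 Y57.207
G1 X61.564 Y53.824
G1 X62.663 Y50.441
G1 X65.541 Y48.351
G1 X69.097 Y48.351
G1 X71.975 Y50.441
G1 X73.074 Y53.824
G0 X22.679 Y98.869
M3 S815
G1 X25.576 Y73.153 F1120
G1 X26.271 Y21.535
G1 X31.702 Y75.926
G1 X22.679 Y98.869
M5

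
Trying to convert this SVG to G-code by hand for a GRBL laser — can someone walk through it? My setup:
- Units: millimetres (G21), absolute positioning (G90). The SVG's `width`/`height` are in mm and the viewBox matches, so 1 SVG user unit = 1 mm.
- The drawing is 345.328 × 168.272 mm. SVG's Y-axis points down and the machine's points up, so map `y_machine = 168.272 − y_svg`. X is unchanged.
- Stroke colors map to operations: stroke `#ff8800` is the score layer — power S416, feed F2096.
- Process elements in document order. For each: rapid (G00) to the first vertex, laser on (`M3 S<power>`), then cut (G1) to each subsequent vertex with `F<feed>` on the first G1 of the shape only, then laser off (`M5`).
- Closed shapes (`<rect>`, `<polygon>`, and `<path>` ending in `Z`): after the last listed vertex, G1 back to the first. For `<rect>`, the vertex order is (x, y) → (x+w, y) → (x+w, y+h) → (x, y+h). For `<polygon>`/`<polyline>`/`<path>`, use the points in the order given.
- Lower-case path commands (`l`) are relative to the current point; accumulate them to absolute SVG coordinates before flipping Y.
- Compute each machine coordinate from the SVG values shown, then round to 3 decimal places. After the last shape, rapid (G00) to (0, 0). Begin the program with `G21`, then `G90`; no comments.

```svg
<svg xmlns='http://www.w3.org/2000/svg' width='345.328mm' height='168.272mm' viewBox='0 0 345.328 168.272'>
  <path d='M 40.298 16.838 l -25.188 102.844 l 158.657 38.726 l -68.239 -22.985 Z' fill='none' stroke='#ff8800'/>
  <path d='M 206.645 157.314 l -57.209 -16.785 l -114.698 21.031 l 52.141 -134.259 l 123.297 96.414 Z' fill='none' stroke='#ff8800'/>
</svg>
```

Since the viewBox matches the mm dimensions, user units are millimetres directly. The only transform is the Y-flip y_m = 168.272 − y_svg.

Shape 1 is a closed polygon drawn with `<path>`. Its stroke #ff8800 means score at S416, F2096. After flipping Y the toolpath is (40.298,151.434) → (15.110,48.590) → (173.767,9.864) → (105.528,32.849) → (40.298,151.434), returning to the start.

Shape 2 is a closed polygon drawn with `<path>`. Its stroke #ff8800 means score at S416, F2096. After flipping Y the toolpath is (206.645,10.958) → (149.436,27.743) → (34.738,6.712) → (86.879,140.971) → (210.176,44.557) → (206.645,10.958), returning to the start.

G21
G90
G00 X40.298 Y151.434
M3 S416
G1 X15.110 Y48.590 F2096
G1 X173.767 Y9.864
G1 X105.528 Y32.849
G1 X40.298 Y151.434
M5
G00 X206.645 Y10.958
M3 S416
G1 X149.436 Y27.743 F2096
G1 X34.738 Y6.712
G1 X86.879 Y140.971
G1 X210.176 Y44.557
G1 X206.645 Y10.958
M5
G00 X0.000 Y0.000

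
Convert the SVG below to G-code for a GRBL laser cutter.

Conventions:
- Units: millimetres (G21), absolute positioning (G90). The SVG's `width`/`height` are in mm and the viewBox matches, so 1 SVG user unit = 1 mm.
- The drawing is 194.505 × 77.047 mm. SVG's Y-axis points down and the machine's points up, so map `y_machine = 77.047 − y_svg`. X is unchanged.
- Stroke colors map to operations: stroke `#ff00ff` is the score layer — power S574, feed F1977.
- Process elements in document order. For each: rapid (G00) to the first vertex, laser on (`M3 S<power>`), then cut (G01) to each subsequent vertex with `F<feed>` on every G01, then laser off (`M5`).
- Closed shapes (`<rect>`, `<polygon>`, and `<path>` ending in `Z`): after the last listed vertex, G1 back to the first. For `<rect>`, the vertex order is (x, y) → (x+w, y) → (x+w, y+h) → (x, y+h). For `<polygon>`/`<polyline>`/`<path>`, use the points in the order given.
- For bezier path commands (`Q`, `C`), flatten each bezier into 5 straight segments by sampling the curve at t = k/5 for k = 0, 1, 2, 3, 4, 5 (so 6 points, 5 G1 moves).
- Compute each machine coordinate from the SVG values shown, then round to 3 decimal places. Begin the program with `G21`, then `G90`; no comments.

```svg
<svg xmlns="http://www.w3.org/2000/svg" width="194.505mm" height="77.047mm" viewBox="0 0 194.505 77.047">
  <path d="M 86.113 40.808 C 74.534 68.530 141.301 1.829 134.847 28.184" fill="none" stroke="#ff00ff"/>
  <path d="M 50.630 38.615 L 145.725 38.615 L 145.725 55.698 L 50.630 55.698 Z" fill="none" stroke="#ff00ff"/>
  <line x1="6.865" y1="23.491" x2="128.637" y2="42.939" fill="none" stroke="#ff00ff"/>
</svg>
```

G21
G90
G00 X86.113 Y36.239
M3 S574
G01 X87.355 Y29.437 F1977
G01 X100.124 Y36.297 F1977
G01 X117.146 Y47.821 F1977
G01 X131.145 Y55.009 F1977
G01 X134.847 Y48.863 F1977
M5
G00 X50.630 Y38.432
M3 S574
G01 X145.725 Y38.432 F1977
G01 X145.725 Y21.349 F1977
G01 X50.630 Y21.349 F1977
G01 X50.630 Y38.432 F1977
M5
G00 X6.865 Y53.556
M3 S574
G01 X128.637 Y34.108 F1977
M5

Since the viewBox matches the mm dimensions, user units are millimetres directly. The only transform is the Y-flip y_m = 77.047 − y_svg.

Shape 1 is a cubic bezier drawn with `<path>`. Its stroke #ff00ff means score at S574, F1977. After flipping Y the toolpath is (86.113,36.239) → (87.355,29.437) → (100.124,36.297) → (117.146,47.821) → (131.145,55.009) → (134.847,48.863).

Shape 2 is a rectangle drawn with `<path>`. Its stroke #ff00ff means score at S574, F1977. After flipping Y the toolpath is (50.630,38.432) → (145.725,38.432) → (145.725,21.349) → (50.630,21.349) → (50.630,38.432), returning to the start.

Shape 3 is a line segment drawn with `<line>`. Its stroke #ff00ff means score at S574, F1977. After flipping Y the toolpath is (6.865,53.556) → (128.637,34.108).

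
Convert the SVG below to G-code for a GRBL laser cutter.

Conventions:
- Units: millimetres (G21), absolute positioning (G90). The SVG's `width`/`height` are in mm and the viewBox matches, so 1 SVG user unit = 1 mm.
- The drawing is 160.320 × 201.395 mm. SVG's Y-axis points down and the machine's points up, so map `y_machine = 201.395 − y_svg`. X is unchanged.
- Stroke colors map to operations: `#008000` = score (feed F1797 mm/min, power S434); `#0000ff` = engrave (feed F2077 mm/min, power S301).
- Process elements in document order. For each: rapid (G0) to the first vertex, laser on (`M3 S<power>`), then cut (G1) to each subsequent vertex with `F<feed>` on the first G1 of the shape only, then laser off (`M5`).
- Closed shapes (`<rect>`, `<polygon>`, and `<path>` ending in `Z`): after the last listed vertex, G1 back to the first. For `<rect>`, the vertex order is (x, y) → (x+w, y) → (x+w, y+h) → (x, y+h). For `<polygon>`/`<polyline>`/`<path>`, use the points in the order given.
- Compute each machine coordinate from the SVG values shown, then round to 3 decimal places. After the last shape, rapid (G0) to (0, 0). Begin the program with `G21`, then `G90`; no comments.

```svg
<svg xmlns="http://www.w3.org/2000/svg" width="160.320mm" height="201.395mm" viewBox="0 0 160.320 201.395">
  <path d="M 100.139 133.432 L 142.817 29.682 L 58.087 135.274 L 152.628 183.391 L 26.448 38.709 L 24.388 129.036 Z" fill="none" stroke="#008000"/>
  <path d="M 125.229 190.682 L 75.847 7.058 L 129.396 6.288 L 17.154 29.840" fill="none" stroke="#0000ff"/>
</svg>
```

G21
G90
G0 X100.139 Y67.963
M3 S434
G1 X142.817 Y171.713 F1797
G1 X58.087 Y66.121
G1 X152.628 Y18.004
G1 X26.448 Y162.686
G1 X24.388 Y72.359
G1 X100.139 Y67.963
M5
G0 X125.229 Y10.713
M3 S301
G1 X75.847 Y194.337 F2077
G1 X129.396 Y195.107
G1 X17.154 Y171.555
M5
G0 X0.000 Y0.000

1 u = 1 mm; y_m = 201.395 − y.

[1] `<path>` closed polygon, #008000→score S434 F1797: (100.139,67.963) → (142.817,171.713) → (58.087,66.121) → (152.628,18.004) → (26.448,162.686) → (24.388,72.359) → (100.139,67.963) (closed)

[2] `<path>` open polyline, #0000ff→engrave S301 F2077: (125.229,10.713) → (75.847,194.337) → (129.396,195.107) → (17.154,171.555)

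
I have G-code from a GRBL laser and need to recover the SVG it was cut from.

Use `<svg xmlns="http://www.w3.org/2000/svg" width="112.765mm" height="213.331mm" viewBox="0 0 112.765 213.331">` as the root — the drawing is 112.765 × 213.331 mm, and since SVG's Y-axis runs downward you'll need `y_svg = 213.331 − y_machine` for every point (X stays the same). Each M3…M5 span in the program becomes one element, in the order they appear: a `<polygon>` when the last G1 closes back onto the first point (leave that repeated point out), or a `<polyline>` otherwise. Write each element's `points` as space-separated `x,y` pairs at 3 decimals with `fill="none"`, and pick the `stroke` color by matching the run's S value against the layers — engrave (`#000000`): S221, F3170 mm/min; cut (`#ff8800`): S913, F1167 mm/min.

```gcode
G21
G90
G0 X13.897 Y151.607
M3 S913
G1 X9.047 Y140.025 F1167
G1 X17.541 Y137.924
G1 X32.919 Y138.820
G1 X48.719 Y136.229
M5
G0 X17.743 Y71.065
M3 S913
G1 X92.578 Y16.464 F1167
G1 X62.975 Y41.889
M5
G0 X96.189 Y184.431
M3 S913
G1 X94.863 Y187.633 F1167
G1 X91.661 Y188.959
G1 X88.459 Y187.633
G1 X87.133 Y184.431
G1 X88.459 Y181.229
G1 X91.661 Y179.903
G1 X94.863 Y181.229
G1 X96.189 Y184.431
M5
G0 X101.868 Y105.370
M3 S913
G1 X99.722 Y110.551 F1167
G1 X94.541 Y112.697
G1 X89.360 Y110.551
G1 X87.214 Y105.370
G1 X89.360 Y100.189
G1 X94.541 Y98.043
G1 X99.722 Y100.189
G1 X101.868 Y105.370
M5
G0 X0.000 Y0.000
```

Machine Y-up, SVG Y-down with viewBox height 213.331, so y_svg = 213.331 − y_machine; X carries over. Every run uses S913, so all elements get stroke `#ff8800` (cut).

Run 1: The run is open, so emit a `<polyline>` with points (Y-flipped): 13.897,61.724 9.047,73.306 17.541,75.407 32.919,74.511 48.719,77.102.

Run 2: The run is open, so emit a `<polyline>` with points (Y-flipped): 17.743,142.266 92.578,196.867 62.975,171.442.

Run 3: The run returns to its start, so emit a `<polygon>` with points (Y-flipped): 96.189,28.900 94.863,25.698 91.661,24.372 88.459,25.698 87.133,28.900 88.459,32.102 91.661,33.428 94.863,32.102.

Run 4: The run returns to its start, so emit a `<polygon>` with points (Y-flipped): 101.868,107.961 99.722,102.780 94.541,100.634 89.360,102.780 87.214,107.961 89.360,113.142 94.541,115.288 99.722,113.142.

<svg xmlns="http://www.w3.org/2000/svg" width="112.765mm" height="213.331mm" viewBox="0 0 112.765 213.331">
  <polyline points="13.897,61.724 9.047,73.306 17.541,75.407 32.919,74.511 48.719,77.102" fill="none" stroke="#ff8800"/>
  <polyline points="17.743,142.266 92.578,196.867 62.975,171.442" fill="none" stroke="#ff8800"/>
  <polygon points="96.189,28.900 94.863,25.698 91.661,24.372 88.459,25.698 87.133,28.900 88.459,32.102 91.661,33.428 94.863,32.102" fill="none" stroke="#ff8800"/>
  <polygon points="101.868,107.961 99.722,102.780 94.541,100.634 89.360,102.780 87.214,107.961 89.360,113.142 94.541,115.288 99.722,113.142" fill="none" stroke="#ff8800"/>
</svg>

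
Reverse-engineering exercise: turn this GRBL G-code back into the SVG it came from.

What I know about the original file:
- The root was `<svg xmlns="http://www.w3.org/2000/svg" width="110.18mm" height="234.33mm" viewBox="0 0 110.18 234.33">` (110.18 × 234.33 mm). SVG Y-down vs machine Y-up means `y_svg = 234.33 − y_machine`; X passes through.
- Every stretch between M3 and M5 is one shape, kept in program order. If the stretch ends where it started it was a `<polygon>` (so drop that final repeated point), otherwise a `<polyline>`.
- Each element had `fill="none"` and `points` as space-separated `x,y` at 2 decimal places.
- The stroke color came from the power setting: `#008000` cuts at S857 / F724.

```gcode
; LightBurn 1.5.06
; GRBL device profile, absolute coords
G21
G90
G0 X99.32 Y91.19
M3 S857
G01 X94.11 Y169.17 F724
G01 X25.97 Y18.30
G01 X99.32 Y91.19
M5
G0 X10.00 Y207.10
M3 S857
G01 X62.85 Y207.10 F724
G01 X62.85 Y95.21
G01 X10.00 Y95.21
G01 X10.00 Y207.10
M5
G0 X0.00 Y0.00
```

y_svg = 234.33 − y_m. Every run uses S857, so all elements get stroke `#008000` (cut).

[1] closed run; points: 99.32,143.14 94.11,65.16 25.97,216.03

[2] closed run; points: 10.00,27.23 62.85,27.23 62.85,139.12 10.00,139.12

<svg xmlns="http://www.w3.org/2000/svg" width="110.18mm" height="234.33mm" viewBox="0 0 110.18 234.33">
  <polygon points="99.32,143.14 94.11,65.16 25.97,216.03" fill="none" stroke="#008000"/>
  <polygon points="10.00,27.23 62.85,27.23 62.85,139.12 10.00,139.12" fill="none" stroke="#008000"/>
</svg>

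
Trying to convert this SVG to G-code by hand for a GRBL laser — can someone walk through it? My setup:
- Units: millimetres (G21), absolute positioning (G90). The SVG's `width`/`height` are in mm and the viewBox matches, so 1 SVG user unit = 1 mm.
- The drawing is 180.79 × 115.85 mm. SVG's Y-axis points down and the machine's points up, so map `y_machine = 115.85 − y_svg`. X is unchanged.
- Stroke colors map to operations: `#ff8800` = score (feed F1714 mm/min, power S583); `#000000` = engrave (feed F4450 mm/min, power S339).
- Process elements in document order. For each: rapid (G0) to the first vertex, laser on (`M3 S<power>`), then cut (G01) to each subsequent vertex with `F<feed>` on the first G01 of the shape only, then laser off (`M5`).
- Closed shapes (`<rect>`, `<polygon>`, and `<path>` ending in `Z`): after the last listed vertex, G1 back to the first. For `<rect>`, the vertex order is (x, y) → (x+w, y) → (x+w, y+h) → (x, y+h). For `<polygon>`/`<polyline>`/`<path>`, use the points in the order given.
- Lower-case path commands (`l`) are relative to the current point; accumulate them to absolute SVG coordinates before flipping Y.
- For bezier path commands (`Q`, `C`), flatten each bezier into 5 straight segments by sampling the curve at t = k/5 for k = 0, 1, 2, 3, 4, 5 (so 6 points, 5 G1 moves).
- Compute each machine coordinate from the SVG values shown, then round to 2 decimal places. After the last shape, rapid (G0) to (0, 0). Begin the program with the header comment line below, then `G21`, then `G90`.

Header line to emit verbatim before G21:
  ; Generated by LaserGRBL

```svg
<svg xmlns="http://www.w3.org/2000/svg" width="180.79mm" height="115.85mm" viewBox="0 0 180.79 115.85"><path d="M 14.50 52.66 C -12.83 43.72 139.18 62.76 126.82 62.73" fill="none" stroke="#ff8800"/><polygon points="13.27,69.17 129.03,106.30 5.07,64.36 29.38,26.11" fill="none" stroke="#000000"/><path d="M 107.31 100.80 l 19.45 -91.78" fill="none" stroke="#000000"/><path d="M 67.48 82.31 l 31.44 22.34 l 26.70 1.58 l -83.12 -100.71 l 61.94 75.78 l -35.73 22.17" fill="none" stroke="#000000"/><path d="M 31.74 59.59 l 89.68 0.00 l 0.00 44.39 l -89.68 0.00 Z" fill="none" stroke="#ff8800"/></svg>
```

viewBox `0 0 180.79 115.85` with mm width/height → 1 unit = 1 mm. Flip: y_m = 115.85 − y_svg.

**Shape 1** — `<path>` cubic bezier, stroke `#ff8800` → score (S583, F1714). Control points (SVG): P0=(14.50,52.66), P1=(-12.83,43.72), P2=(139.18,62.76), P3=(126.82,62.73); sampled at t=k/5. Machine vertices: (14.50,63.19) → (16.87,65.57) → (45.79,63.50) → (84.75,59.23) → (117.26,55.01) → (126.82,53.12). Open path.

**Shape 2** — `<polygon>` closed polygon, stroke `#000000` → engrave (S339, F4450). Machine vertices: (13.27,46.68) → (129.03,9.55) → (5.07,51.49) → (29.38,89.74) → (13.27,46.68). Closed: final G1 returns to the first vertex.

**Shape 3** — `<path>` line segment, stroke `#000000` → engrave (S339, F4450). Machine vertices: (107.31,15.05) → (126.76,106.83). Open path.

**Shape 4** — `<path>` open polyline, stroke `#000000` → engrave (S339, F4450). Machine vertices: (67.48,33.54) → (98.92,11.20) → (125.62,9.62) → (42.50,110.33) → (104.44,34.55) → (68.71,12.38). Open path.

**Shape 5** — `<path>` rectangle, stroke `#ff8800` → score (S583, F1714). Machine vertices: (31.74,56.26) → (121.42,56.26) → (121.42,11.87) → (31.74,11.87) → (31.74,56.26). Closed: final G1 returns to the first vertex.

; Generated by LaserGRBL
G21
G90
G0 X14.50 Y63.19
M3 S583
G01 X16.87 Y65.57 F1714
G01 X45.79 Y63.50
G01 X84.75 Y59.23
G01 X117.26 Y55.01
G01 X126.82 Y53.12
M5
G0 X13.27 Y46.68
M3 S339
G01 X129.03 Y9.55 F4450
G01 X5.07 Y51.49
G01 X29.38 Y89.74
G01 X13.27 Y46.68
M5
G0 X107.31 Y15.05
M3 S339
G01 X126.76 Y106.83 F4450
M5
G0 X67.48 Y33.54
M3 S339
G01 X98.92 Y11.20 F4450
G01 X125.62 Y9.62
G01 X42.50 Y110.33
G01 X104.44 Y34.55
G01 X68.71 Y12.38
M5
G0 X31.74 Y56.26
M3 S583
G01 X121.42 Y56.26 F1714
G01 X121.42 Y11.87
G01 X31.74 Y11.87
G01 X31.74 Y56.26
M5
G0 X0.00 Y0.00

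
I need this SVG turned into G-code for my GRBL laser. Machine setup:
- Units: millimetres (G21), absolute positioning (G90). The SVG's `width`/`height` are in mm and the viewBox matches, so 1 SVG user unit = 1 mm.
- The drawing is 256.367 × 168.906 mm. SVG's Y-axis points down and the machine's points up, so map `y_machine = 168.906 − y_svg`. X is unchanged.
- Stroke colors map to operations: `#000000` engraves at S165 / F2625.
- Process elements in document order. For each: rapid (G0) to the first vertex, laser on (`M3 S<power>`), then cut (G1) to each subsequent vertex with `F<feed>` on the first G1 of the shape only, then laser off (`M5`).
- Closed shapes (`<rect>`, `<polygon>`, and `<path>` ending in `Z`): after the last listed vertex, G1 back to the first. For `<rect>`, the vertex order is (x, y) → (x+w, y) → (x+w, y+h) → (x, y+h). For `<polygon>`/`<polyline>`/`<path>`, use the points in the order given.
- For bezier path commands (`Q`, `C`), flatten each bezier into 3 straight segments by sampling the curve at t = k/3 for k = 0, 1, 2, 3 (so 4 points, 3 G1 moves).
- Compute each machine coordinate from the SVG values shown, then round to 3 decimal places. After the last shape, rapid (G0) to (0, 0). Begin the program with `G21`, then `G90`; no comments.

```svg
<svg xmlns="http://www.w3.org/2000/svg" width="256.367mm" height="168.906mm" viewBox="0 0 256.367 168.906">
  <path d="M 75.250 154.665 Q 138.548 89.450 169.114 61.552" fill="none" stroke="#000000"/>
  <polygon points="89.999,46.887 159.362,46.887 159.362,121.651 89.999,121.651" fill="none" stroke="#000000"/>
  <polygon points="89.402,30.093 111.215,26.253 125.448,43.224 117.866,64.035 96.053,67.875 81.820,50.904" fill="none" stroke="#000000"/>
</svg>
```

G21
G90
G0 X75.250 Y14.241
M3 S165
G1 X113.812 Y53.571 F2625
G1 X145.100 Y84.609
G1 X169.114 Y107.354
M5
G0 X89.999 Y122.019
M3 S165
G1 X159.362 Y122.019 F2625
G1 X159.362 Y47.255
G1 X89.999 Y47.255
G1 X89.999 Y122.019
M5
G0 X89.402 Y138.813
M3 S165
G1 X111.215 Y142.653 F2625
G1 X125.448 Y125.682
G1 X117.866 Y104.871
G1 X96.053 Y101.031
G1 X81.820 Y118.002
G1 X89.402 Y138.813
M5
G0 X0.000 Y0.000

1 u = 1 mm; y_m = 168.906 − y.

[1] `<path>` quadratic bezier, #000000→engrave S165 F2625: (75.250,14.241) → (113.812,53.571) → (145.100,84.609) → (169.114,107.354)

[2] `<polygon>` rectangle, #000000→engrave S165 F2625: (89.999,122.019) → (159.362,122.019) → (159.362,47.255) → (89.999,47.255) → (89.999,122.019) (closed)

[3] `<polygon>` regular polygon, #000000→engrave S165 F2625: (89.402,138.813) → (111.215,142.653) → (125.448,125.682) → (117.866,104.871) → (96.053,101.031) → (81.820,118.002) → (89.402,138.813) (closed)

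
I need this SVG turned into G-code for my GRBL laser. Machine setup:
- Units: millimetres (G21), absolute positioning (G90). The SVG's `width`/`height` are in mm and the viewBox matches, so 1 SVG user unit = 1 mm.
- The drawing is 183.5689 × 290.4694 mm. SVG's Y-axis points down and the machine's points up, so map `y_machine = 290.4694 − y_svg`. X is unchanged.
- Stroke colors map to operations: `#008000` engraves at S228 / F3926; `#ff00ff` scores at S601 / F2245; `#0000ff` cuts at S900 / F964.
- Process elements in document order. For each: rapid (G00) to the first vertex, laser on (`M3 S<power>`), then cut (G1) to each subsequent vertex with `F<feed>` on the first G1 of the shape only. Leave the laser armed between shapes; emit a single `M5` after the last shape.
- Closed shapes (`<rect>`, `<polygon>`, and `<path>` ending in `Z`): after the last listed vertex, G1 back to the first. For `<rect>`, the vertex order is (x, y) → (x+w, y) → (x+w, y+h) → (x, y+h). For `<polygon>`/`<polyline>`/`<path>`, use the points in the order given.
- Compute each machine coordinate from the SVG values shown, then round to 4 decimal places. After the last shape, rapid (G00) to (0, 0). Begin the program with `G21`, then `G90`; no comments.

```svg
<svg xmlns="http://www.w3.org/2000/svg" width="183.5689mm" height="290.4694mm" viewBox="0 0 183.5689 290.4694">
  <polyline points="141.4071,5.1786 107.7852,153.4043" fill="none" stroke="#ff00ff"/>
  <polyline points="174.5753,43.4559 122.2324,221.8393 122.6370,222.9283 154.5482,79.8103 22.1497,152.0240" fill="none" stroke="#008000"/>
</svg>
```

1 u = 1 mm; y_m = 290.4694 − y.

[1] `<polyline>` line segment, #ff00ff→score S601 F2245: (141.4071,285.2908) → (107.7852,137.0651)

[2] `<polyline>` open polyline, #008000→engrave S228 F3926: (174.5753,247.0135) → (122.2324,68.6301) → (122.6370,67.5411) → (154.5482,210.6591) → (22.1497,138.4454)

G21
G90
G00 X141.4071 Y285.2908
M3 S601
G1 X107.7852 Y137.0651 F2245
G00 X174.5753 Y247.0135
M3 S228
G1 X122.2324 Y68.6301 F3926
G1 X122.6370 Y67.5411
G1 X154.5482 Y210.6591
G1 X22.1497 Y138.4454
M5
G00 X0.0000 Y0.0000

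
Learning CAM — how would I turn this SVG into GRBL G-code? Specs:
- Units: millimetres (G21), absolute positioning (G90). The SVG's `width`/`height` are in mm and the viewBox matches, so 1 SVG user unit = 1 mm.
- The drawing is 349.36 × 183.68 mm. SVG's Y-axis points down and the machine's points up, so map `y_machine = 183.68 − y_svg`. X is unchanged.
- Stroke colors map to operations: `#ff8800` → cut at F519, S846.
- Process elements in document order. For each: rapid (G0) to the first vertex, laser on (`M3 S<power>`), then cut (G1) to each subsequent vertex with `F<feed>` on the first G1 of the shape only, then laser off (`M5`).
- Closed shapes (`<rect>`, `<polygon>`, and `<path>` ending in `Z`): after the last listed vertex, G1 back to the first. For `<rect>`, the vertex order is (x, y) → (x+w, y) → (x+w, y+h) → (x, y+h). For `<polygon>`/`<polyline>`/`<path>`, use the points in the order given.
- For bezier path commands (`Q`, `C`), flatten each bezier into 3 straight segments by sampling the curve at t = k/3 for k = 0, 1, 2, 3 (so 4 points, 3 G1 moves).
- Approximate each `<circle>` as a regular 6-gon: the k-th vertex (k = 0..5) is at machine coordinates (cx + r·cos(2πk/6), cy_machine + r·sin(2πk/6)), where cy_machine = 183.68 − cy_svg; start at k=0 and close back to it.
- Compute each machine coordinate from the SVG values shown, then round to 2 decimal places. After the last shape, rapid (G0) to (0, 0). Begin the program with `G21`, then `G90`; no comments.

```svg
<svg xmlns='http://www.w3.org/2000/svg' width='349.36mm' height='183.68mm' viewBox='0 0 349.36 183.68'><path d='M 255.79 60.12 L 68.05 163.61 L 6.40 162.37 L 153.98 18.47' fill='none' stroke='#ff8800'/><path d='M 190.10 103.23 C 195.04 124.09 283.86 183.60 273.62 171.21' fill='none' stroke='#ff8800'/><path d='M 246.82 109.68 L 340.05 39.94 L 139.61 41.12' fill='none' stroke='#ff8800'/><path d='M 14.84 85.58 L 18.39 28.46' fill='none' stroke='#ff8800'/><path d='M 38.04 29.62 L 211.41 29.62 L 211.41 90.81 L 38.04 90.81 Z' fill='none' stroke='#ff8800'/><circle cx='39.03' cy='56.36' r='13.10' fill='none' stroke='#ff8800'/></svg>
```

Since the viewBox matches the mm dimensions, user units are millimetres directly. The only transform is the Y-flip y_m = 183.68 − y_svg.

Shape 1 is a open polyline drawn with `<path>`. Its stroke #ff8800 means cut at S846, F519. After flipping Y the toolpath is (255.79,123.56) → (68.05,20.07) → (6.40,21.31) → (153.98,165.21).

Shape 2 is a cubic bezier drawn with `<path>`. Its stroke #ff8800 means cut at S846, F519. After flipping Y the toolpath is (190.10,80.45) → (216.22,50.80) → (257.62,19.95) → (273.62,12.47).

Shape 3 is a open polyline drawn with `<path>`. Its stroke #ff8800 means cut at S846, F519. After flipping Y the toolpath is (246.82,74.00) → (340.05,143.74) → (139.61,142.56).

Shape 4 is a line segment drawn with `<path>`. Its stroke #ff8800 means cut at S846, F519. After flipping Y the toolpath is (14.84,98.10) → (18.39,155.22).

Shape 5 is a rectangle drawn with `<path>`. Its stroke #ff8800 means cut at S846, F519. After flipping Y the toolpath is (38.04,154.06) → (211.41,154.06) → (211.41,92.87) → (38.04,92.87) → (38.04,154.06), returning to the start.

Shape 6 is a circle drawn with `<circle>`. Its stroke #ff8800 means cut at S846, F519. After flipping Y the toolpath is (52.13,127.32) → (45.58,138.66) → (32.48,138.66) → (25.93,127.32) → (32.48,115.98) → (45.58,115.98) → (52.13,127.32), returning to the start.

G21
G90
G0 X255.79 Y123.56
M3 S846
G1 X68.05 Y20.07 F519
G1 X6.40 Y21.31
G1 X153.98 Y165.21
M5
G0 X190.10 Y80.45
M3 S846
G1 X216.22 Y50.80 F519
G1 X257.62 Y19.95
G1 X273.62 Y12.47
M5
G0 X246.82 Y74.00
M3 S846
G1 X340.05 Y143.74 F519
G1 X139.61 Y142.56
M5
G0 X14.84 Y98.10
M3 S846
G1 X18.39 Y155.22 F519
M5
G0 X38.04 Y154.06
M3 S846
G1 X211.41 Y154.06 F519
G1 X211.41 Y92.87
G1 X38.04 Y92.87
G1 X38.04 Y154.06
M5
G0 X52.13 Y127.32
M3 S846
G1 X45.58 Y138.66 F519
G1 X32.48 Y138.66
G1 X25.93 Y127.32
G1 X32.48 Y115.98
G1 X45.58 Y115.98
G1 X52.13 Y127.32
M5
G0 X0.00 Y0.00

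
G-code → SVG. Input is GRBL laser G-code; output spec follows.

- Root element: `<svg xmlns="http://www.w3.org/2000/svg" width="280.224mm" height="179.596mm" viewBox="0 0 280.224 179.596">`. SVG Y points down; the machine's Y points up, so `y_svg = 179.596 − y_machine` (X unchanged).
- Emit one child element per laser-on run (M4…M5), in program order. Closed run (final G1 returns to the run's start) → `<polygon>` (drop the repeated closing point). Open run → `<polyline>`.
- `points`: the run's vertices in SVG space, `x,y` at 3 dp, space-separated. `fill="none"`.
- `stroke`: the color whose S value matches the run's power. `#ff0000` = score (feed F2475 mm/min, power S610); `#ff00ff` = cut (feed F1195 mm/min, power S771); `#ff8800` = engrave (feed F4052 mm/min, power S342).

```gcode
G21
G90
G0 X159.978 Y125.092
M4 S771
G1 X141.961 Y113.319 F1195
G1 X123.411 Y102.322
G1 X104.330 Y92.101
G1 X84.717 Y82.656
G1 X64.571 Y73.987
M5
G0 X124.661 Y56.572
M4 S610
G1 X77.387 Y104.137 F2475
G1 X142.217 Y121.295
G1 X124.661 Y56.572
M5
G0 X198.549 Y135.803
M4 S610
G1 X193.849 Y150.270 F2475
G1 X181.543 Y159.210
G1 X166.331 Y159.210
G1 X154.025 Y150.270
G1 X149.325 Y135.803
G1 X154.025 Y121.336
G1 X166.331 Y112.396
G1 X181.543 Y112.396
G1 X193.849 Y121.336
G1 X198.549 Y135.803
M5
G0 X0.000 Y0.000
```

y_svg = 179.596 − y_m.

[1] S771→`#ff00ff` (cut); open run; points: 159.978,54.504 141.961,66.277 123.411,77.274 104.330,87.495 84.717,96.940 64.571,105.609

[2] S610→`#ff0000` (score); closed run; points: 124.661,123.024 77.387,75.459 142.217,58.301

[3] S610→`#ff0000` (score); closed run; points: 198.549,43.793 193.849,29.326 181.543,20.386 166.331,20.386 154.025,29.326 149.325,43.793 154.025,58.260 166.331,67.200 181.543,67.200 193.849,58.260

<svg xmlns="http://www.w3.org/2000/svg" width="280.224mm" height="179.596mm" viewBox="0 0 280.224 179.596">
  <polyline points="159.978,54.504 141.961,66.277 123.411,77.274 104.330,87.495 84.717,96.940 64.571,105.609" fill="none" stroke="#ff00ff"/>
  <polygon points="124.661,123.024 77.387,75.459 142.217,58.301" fill="none" stroke="#ff0000"/>
  <polygon points="198.549,43.793 193.849,29.326 181.543,20.386 166.331,20.386 154.025,29.326 149.325,43.793 154.025,58.260 166.331,67.200 181.543,67.200 193.849,58.260" fill="none" stroke="#ff0000"/>
</svg>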